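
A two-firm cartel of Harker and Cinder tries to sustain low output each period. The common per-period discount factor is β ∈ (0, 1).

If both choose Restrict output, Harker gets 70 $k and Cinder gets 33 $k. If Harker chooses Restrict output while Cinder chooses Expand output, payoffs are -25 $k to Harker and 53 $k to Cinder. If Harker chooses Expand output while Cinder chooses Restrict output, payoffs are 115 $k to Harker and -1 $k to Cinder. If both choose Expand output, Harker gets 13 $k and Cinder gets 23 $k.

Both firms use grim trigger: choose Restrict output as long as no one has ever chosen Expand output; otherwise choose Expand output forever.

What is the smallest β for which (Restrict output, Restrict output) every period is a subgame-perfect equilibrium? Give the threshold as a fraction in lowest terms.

For Harker: deviation gain 115−70 = 45, per-period punishment loss 70−13 = 57. IC gives β ≥ 45/102 = 15/34.
For Cinder: gain 20, loss 10 per period, so β ≥ 20/30 = 2/3.
The tighter constraint is Cinder's, so cooperation needs β ≥ 2/3.

2/3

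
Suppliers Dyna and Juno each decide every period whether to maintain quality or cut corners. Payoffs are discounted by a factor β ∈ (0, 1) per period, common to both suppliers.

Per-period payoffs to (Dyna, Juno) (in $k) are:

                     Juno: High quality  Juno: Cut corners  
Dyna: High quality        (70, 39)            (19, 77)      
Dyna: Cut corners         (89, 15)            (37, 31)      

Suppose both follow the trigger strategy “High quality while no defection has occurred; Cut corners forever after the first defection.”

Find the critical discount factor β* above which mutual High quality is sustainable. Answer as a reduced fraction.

19/23

Dyna's threshold: (89−70)/(89−37) = 19/52.
Juno's threshold: (77−39)/(77−31) = 19/23.
19/52 < 19/23, so Juno binds and β* = 19/23.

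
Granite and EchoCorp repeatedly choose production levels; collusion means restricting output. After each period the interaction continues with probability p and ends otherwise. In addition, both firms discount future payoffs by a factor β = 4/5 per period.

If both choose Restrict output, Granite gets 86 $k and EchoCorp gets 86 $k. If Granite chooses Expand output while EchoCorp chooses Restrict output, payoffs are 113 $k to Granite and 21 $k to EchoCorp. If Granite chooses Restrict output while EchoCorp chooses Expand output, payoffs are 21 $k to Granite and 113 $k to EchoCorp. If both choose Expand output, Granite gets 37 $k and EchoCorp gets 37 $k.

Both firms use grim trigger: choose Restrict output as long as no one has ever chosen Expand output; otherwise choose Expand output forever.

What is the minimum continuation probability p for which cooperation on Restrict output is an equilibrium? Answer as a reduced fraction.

With continuation probability p and discount β, the effective per-period discount factor is βp.
Grim-trigger IC: βp ≥ (113−86)/(113−37) = 27/76.
So p ≥ (27/76)/(4/5) = 135/304.

135/304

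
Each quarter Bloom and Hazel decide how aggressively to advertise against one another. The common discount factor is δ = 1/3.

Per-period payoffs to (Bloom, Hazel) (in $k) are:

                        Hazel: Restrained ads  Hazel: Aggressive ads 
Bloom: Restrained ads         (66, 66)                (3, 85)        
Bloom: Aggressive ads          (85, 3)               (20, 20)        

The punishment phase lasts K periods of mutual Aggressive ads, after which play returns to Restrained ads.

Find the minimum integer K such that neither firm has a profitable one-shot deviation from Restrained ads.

IC: δ(1−δ^K)/(1−δ) ≥ (85−66)/(66−20) = 19/46.
With δ = 1/3: need 1 − δ^K ≥ 19/46·(1−1/3)/(1/3), i.e. δ^K ≤ 0.1739.
Since (1/3)^1 = 0.3333 and (1/3)^2 = 0.1111, the smallest such K is 2.

2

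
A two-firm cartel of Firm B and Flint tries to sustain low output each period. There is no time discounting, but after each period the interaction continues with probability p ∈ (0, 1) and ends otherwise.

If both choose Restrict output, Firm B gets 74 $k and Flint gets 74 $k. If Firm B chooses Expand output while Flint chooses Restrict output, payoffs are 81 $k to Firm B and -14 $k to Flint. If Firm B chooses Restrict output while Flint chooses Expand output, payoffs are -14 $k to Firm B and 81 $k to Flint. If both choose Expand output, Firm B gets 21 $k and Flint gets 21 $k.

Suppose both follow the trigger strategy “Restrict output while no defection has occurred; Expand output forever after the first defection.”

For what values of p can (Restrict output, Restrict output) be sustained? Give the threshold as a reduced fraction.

7/60

Expected cooperation value is 74 + p·74 + p²·74 + … = 74/(1−p); deviation gives 81 + p·21/(1−p).
74 ≥ 81(1−p) + 21p ⇒ 60p ≥ 7 ⇒ p ≥ 7/60.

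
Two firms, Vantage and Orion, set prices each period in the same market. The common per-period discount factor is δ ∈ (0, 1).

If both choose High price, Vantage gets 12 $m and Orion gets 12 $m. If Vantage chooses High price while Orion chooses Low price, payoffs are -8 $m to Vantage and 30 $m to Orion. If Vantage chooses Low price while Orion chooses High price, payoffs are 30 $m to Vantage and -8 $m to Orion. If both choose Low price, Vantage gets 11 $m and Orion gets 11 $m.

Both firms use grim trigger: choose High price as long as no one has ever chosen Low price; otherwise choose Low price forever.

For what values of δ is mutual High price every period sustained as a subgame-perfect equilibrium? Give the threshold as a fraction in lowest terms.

18/19

One-period gain from deviating is 30 − 12 = 18. The loss is 12 − 11 = 1 in every subsequent period, with present value 1·δ/(1−δ).
Deviation is unprofitable when 1·δ/(1−δ) ≥ 18, i.e. δ/(1−δ) ≥ 18.
Equivalently δ ≥ 18/(18+1) = 18/19.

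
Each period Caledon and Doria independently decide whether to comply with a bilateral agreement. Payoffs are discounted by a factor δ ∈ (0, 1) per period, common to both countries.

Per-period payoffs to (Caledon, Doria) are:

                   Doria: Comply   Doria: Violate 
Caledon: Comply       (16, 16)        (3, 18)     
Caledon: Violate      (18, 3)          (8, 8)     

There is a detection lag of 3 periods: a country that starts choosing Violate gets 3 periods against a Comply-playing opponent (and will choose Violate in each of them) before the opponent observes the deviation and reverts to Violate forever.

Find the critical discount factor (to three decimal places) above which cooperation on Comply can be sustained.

A deviator earns 18 for 3 periods, then 8 forever; cooperating earns 16 forever. Multiplying the IC by (1−δ):
16 ≥ 18(1−δ^3) + 8δ^3, so 10·δ^3 ≥ 2 and δ^3 ≥ 1/5.
δ ≥ (1/5)^(1/3) ≈ 0.585.

0.585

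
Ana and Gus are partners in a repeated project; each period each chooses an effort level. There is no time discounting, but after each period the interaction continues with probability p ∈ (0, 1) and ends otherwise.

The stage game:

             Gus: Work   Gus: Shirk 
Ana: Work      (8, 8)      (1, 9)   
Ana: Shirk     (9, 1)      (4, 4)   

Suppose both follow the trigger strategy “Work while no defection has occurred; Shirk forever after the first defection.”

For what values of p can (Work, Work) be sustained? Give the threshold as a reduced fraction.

Expected cooperation value is 8 + p·8 + p²·8 + … = 8/(1−p); deviation gives 9 + p·4/(1−p).
8 ≥ 9(1−p) + 4p ⇒ 5p ≥ 1 ⇒ p ≥ 1/5.

1/5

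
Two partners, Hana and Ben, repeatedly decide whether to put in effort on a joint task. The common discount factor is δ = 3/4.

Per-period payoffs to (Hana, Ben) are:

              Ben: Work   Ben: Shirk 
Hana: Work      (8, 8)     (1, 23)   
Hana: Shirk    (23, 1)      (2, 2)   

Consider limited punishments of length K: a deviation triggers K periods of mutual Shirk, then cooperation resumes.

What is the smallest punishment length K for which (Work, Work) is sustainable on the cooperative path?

7

Need Σ_{k=1}^{K} δ^k ≥ (23−8)/(8−2) = 2.5000 at δ = 3/4.
At K = 6 the sum is 2.4661 < 2.5000; at K = 7 it is 2.5995 ≥ 2.5000.
So the minimum punishment length is K = 7.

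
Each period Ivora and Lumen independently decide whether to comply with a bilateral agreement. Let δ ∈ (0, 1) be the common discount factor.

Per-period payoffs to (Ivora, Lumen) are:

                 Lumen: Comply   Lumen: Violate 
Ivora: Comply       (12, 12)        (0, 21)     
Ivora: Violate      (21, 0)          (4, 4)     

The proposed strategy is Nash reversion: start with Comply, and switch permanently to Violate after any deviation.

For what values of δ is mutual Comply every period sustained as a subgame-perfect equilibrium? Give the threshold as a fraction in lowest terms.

Cooperation forever yields 12 each period: 12/(1−δ).
Deviating yields 21 once, then 4 forever: 21 + 4δ/(1−δ).
No profitable deviation requires 12/(1−δ) ≥ 21 + 4δ/(1−δ).
Multiplying by (1−δ): 12 ≥ 21(1−δ) + 4δ = 21 − 17δ.
So 17δ ≥ 9, i.e. δ ≥ 9/17.

9/17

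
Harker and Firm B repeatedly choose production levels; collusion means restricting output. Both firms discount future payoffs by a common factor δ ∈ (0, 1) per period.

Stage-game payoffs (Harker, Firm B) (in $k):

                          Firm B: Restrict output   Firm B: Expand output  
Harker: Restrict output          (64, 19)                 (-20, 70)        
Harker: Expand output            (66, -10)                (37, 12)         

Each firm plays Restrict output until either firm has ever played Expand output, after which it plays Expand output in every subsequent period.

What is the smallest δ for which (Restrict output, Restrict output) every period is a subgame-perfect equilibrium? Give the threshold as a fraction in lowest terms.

51/58

Harker: cooperation gives 64 each period; deviation gives 66 once then 37 forever.
  64/(1−δ) ≥ 66 + 37δ/(1−δ) ⇒ δ ≥ 2/29.
Firm B: cooperation gives 19 each period; deviation gives 70 once then 12 forever.
  δ ≥ 51/58.
Both must hold, so the binding constraint is Firm B's: δ ≥ 51/58.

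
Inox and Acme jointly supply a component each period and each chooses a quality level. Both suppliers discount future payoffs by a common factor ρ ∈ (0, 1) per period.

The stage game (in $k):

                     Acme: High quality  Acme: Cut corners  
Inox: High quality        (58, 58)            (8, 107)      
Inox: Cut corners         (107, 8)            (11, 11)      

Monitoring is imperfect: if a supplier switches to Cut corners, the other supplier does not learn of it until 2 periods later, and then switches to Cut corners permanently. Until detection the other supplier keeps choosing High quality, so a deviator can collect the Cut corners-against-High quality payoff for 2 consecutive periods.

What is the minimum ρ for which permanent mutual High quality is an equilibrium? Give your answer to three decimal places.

A deviator earns 107 for 2 periods, then 11 forever; cooperating earns 58 forever. Multiplying the IC by (1−ρ):
58 ≥ 107(1−ρ^2) + 11ρ^2, so 96·ρ^2 ≥ 49 and ρ^2 ≥ 49/96.
ρ ≥ (49/96)^(1/2) ≈ 0.714.

0.714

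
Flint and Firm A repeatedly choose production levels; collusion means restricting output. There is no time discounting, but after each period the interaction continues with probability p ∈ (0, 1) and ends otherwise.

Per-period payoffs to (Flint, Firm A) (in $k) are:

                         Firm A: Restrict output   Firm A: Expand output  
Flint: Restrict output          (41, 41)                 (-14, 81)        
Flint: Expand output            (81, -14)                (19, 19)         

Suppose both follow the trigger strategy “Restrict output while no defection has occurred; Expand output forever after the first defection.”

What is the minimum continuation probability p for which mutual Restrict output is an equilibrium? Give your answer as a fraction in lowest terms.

20/31

Expected cooperation value is 41 + p·41 + p²·41 + … = 41/(1−p); deviation gives 81 + p·19/(1−p).
41 ≥ 81(1−p) + 19p ⇒ 62p ≥ 40 ⇒ p ≥ 40/62 = 20/31.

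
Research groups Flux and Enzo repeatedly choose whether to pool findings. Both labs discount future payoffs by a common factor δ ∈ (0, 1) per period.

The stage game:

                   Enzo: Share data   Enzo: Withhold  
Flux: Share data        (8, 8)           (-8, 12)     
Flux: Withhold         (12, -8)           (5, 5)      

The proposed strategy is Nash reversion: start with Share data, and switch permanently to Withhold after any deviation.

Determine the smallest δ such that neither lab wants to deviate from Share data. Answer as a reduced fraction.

Cooperation forever yields 8 each period: 8/(1−δ).
Deviating yields 12 once, then 5 forever: 12 + 5δ/(1−δ).
No profitable deviation requires 8/(1−δ) ≥ 12 + 5δ/(1−δ).
Multiplying by (1−δ): 8 ≥ 12(1−δ) + 5δ = 12 − 7δ.
So 7δ ≥ 4, i.e. δ ≥ 4/7.

4/7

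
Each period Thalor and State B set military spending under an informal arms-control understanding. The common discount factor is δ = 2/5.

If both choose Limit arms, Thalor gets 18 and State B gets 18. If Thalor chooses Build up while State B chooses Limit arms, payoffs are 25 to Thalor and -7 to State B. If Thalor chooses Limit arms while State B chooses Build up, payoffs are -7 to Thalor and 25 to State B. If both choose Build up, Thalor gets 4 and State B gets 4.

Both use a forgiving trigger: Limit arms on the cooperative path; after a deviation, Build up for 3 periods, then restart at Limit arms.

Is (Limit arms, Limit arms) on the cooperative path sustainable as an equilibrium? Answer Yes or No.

Yes

IC: δ+…+δ^3 ≥ (25−18)/(18−4) = 1/2.
At δ = 2/5: partial sum = 0.6240 ≥ 0.5000. Cooperation sustainable.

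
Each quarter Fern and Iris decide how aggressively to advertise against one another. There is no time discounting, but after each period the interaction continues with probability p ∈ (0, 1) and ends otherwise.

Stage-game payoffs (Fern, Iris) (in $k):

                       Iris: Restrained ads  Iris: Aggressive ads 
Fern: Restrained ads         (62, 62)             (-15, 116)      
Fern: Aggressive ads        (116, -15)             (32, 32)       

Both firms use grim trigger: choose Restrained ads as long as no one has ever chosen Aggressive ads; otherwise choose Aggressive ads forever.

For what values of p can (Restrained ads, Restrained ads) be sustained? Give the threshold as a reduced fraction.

With no time discounting, the continuation probability p plays the role of the discount factor.
Grim-trigger IC: 62/(1−p) ≥ 116 + 32p/(1−p) ⇒ p ≥ (116−62)/(116−32) = 9/14.

9/14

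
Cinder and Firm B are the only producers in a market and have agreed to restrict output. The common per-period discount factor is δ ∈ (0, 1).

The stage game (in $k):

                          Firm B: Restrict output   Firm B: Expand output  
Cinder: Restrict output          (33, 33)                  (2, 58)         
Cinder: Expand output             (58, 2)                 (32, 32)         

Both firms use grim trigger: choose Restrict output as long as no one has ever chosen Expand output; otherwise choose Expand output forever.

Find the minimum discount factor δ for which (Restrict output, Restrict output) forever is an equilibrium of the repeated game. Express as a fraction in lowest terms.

Cooperation forever yields 33 each period: 33/(1−δ).
Deviating yields 58 once, then 32 forever: 58 + 32δ/(1−δ).
No profitable deviation requires 33/(1−δ) ≥ 58 + 32δ/(1−δ).
Multiplying by (1−δ): 33 ≥ 58(1−δ) + 32δ = 58 − 26δ.
So 26δ ≥ 25, i.e. δ ≥ 25/26.

25/26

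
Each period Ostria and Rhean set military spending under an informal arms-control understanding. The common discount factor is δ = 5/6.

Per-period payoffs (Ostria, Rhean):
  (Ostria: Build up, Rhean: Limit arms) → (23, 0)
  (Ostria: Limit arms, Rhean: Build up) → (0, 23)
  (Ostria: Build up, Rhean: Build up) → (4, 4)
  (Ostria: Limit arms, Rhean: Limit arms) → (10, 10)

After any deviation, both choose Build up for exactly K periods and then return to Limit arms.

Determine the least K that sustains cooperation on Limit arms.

No profitable deviation requires (10−4)(δ+…+δ^K) ≥ 23−10, i.e. δ+…+δ^K ≥ 13/6 ≈ 2.1667.
With δ = 5/6, the partial sums are K=1: 0.8333, K=2: 1.5278, K=3: 2.1065, K=4: 2.5887.
K = 4 is the first length at which the sum reaches 2.1667.

4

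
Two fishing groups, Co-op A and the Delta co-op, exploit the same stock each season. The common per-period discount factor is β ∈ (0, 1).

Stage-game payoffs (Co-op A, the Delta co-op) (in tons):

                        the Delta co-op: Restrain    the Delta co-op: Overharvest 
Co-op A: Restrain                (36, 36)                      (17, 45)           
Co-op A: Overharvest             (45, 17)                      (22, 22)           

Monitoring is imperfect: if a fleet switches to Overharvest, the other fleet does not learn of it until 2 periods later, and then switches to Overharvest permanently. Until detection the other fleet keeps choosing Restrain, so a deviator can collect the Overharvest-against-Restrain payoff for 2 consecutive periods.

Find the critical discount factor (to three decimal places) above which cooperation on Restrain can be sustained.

0.626

A deviator earns 45 for 2 periods, then 22 forever; cooperating earns 36 forever. Multiplying the IC by (1−β):
36 ≥ 45(1−β^2) + 22β^2, so 23·β^2 ≥ 9 and β^2 ≥ 9/23.
β ≥ (9/23)^(1/2) ≈ 0.626.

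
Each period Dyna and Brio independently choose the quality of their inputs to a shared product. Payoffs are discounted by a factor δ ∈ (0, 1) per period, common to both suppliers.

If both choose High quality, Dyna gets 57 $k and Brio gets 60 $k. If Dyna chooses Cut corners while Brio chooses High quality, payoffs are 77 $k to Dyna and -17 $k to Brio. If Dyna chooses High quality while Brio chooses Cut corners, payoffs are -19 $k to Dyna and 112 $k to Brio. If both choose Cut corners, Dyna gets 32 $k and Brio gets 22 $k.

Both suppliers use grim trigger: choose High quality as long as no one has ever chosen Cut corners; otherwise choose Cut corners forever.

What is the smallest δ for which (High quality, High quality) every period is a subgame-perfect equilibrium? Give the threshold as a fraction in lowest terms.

Dyna's threshold: (77−57)/(77−32) = 4/9.
Brio's threshold: (112−60)/(112−22) = 26/45.
4/9 < 26/45, so Brio binds and δ* = 26/45.

26/45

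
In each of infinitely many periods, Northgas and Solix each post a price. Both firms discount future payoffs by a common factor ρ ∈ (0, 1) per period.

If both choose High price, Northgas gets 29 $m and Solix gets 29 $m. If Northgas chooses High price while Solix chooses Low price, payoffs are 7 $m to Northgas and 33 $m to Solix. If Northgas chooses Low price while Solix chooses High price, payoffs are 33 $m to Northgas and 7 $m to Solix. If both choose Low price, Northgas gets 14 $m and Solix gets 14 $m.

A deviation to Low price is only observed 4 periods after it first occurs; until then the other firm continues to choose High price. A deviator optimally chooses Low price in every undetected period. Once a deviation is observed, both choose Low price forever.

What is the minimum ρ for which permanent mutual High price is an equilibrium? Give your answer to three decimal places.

The best deviation is to choose Low price for all 4 undetected periods, earning 33 each, then 14 forever once detected.
Deviation value: 33(1−ρ^4)/(1−ρ) + 14ρ^4/(1−ρ); cooperation value: 29/(1−ρ).
IC: 29 ≥ 33(1−ρ^4) + 14ρ^4 = 33 − 19ρ^4.
So ρ^4 ≥ 4/19, giving ρ ≥ (4/19)^(1/4) ≈ 0.677.

0.677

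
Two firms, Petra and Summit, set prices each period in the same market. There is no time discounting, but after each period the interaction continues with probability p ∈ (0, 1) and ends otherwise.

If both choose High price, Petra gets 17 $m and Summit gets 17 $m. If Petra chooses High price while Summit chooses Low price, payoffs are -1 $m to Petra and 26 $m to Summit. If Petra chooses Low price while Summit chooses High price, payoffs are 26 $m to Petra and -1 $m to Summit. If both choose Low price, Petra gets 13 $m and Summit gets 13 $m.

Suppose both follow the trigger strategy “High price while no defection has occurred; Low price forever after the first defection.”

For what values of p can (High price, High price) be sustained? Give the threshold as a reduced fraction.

Expected cooperation value is 17 + p·17 + p²·17 + … = 17/(1−p); deviation gives 26 + p·13/(1−p).
17 ≥ 26(1−p) + 13p ⇒ 13p ≥ 9 ⇒ p ≥ 9/13.

9/13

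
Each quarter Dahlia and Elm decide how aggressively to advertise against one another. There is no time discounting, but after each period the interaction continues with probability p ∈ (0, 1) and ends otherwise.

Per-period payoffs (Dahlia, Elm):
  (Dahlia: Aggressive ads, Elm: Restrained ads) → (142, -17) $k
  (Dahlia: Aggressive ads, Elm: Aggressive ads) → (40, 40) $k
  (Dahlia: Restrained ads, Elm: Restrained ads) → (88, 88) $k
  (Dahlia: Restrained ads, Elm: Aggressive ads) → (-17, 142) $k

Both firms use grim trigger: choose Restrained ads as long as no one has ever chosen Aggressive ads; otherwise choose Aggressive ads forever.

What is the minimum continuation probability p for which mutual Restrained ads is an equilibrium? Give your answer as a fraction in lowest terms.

9/17

Expected cooperation value is 88 + p·88 + p²·88 + … = 88/(1−p); deviation gives 142 + p·40/(1−p).
88 ≥ 142(1−p) + 40p ⇒ 102p ≥ 54 ⇒ p ≥ 54/102 = 9/17.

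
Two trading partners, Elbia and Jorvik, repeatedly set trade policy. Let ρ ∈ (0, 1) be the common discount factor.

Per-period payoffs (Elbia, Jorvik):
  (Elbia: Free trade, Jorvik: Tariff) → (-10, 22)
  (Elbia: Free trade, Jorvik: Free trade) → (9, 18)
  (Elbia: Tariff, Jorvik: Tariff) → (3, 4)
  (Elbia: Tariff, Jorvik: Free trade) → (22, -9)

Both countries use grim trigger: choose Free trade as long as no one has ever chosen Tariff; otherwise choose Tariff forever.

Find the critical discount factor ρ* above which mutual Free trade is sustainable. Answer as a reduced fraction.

13/19

For Elbia: deviation gain 22−9 = 13, per-period punishment loss 9−3 = 6. IC gives ρ ≥ 13/19.
For Jorvik: gain 4, loss 14 per period, so ρ ≥ 4/18 = 2/9.
The tighter constraint is Elbia's, so cooperation needs ρ ≥ 13/19.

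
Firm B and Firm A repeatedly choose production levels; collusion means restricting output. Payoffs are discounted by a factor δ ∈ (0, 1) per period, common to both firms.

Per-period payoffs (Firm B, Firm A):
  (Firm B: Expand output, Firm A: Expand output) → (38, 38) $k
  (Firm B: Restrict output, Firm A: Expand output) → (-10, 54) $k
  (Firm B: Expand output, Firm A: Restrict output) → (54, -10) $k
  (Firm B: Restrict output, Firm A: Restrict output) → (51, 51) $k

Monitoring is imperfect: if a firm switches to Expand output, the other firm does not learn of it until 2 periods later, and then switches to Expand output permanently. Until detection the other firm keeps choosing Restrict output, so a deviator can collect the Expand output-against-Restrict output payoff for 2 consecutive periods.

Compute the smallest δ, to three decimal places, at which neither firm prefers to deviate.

Deviating for the 2 undetected periods gains 54−51 = 3 per period over cooperation, then loses 51−38 = 13 per period forever once punishment starts.
Gain: 3(1 + δ + … + δ^1); loss: 13·δ^2/(1−δ).
No profitable deviation ⇔ 3(1−δ^2) ≤ 13·δ^2, i.e. δ^2 ≥ 3/(3+13) = 3/16.
Hence δ ≥ (3/16)^(1/2) ≈ 0.433.

0.433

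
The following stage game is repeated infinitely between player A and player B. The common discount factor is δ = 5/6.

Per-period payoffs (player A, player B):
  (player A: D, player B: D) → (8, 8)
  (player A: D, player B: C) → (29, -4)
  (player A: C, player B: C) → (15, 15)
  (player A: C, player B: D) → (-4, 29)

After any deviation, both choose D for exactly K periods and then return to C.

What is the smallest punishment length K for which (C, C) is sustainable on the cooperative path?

3

Need Σ_{k=1}^{K} δ^k ≥ (29−15)/(15−8) = 2.0000 at δ = 5/6.
At K = 2 the sum is 1.5278 < 2.0000; at K = 3 it is 2.1065 ≥ 2.0000.
So the minimum punishment length is K = 3.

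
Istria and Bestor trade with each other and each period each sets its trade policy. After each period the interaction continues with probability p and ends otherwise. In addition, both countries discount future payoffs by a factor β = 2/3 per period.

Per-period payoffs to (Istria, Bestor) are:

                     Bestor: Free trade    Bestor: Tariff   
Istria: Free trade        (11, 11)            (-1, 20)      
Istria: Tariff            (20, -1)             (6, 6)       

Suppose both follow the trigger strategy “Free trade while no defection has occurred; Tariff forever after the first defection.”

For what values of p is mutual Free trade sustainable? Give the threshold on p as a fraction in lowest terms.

With continuation probability p and discount β, the effective per-period discount factor is βp.
Grim-trigger IC: βp ≥ (20−11)/(20−6) = 9/14.
So p ≥ (9/14)/(2/3) = 27/28.

27/28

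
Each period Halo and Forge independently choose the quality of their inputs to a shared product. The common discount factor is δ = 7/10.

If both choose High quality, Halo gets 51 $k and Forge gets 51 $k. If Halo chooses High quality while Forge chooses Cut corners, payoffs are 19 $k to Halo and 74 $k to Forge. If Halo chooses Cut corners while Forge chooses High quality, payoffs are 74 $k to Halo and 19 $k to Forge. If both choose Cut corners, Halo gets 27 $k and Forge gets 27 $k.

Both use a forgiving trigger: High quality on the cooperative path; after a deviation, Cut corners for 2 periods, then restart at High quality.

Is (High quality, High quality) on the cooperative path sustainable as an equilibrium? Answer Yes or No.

A one-shot deviation gives 74 now, then 27 for 2 periods, then back to 51.
Gain from deviating: (74−51) today; loss: (51−27) in each of the next 2 periods.
No-deviation condition: (51−27)(δ+…+δ^2) ≥ 74−51, i.e. δ+…+δ^2 ≥ 23/24.
At δ = 7/10: δ+…+δ^2 = 1.1900 ≥ 0.9583.
So cooperation is sustainable.

Yes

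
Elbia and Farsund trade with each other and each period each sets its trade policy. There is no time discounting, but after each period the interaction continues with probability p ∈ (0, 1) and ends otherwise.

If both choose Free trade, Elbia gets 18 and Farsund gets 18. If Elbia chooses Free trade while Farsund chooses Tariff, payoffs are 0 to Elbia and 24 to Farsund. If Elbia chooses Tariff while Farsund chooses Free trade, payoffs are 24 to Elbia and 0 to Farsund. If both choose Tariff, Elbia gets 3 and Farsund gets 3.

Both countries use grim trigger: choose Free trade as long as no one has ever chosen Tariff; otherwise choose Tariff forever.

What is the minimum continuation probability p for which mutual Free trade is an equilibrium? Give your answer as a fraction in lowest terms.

Expected cooperation value is 18 + p·18 + p²·18 + … = 18/(1−p); deviation gives 24 + p·3/(1−p).
18 ≥ 24(1−p) + 3p ⇒ 21p ≥ 6 ⇒ p ≥ 6/21 = 2/7.

2/7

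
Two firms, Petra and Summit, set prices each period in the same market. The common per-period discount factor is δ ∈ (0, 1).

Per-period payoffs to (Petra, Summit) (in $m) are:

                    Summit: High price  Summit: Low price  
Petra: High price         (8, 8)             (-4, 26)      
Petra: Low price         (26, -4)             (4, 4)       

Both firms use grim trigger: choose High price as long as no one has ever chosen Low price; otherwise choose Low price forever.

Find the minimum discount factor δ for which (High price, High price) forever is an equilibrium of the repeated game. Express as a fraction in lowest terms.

One-period gain from deviating is 26 − 8 = 18. The loss is 8 − 4 = 4 in every subsequent period, with present value 4·δ/(1−δ).
Deviation is unprofitable when 4·δ/(1−δ) ≥ 18, i.e. δ/(1−δ) ≥ 9/2.
Equivalently δ ≥ 18/(18+4) = 9/11.

9/11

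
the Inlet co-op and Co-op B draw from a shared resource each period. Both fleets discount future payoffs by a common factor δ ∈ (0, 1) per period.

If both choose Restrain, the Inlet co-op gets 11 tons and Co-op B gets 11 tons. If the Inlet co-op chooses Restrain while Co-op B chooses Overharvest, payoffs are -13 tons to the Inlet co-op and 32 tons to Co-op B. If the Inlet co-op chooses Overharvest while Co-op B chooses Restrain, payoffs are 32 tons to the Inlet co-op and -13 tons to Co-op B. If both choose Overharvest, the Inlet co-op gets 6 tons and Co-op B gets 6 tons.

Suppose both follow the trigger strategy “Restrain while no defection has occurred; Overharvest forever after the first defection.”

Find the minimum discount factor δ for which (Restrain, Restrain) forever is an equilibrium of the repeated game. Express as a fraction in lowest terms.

21/26

Under grim trigger the critical discount factor is (T−C)/(T−P) with T = 32, C = 11, P = 6.
δ* = (32−11)/(32−6) = 21/26.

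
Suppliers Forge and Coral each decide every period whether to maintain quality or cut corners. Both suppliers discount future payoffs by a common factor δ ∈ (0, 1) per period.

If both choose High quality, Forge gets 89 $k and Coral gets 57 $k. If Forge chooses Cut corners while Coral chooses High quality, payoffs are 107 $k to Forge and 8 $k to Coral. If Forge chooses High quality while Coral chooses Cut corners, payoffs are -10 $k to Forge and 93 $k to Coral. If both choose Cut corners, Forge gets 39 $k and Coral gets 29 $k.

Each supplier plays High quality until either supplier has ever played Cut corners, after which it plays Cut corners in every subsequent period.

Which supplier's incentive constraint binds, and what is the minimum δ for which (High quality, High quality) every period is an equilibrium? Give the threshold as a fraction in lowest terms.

Forge's threshold: (107−89)/(107−39) = 9/34.
Coral's threshold: (93−57)/(93−29) = 9/16.
9/34 < 9/16, so Coral binds and δ* = 9/16.

Coral; δ ≥ 9/16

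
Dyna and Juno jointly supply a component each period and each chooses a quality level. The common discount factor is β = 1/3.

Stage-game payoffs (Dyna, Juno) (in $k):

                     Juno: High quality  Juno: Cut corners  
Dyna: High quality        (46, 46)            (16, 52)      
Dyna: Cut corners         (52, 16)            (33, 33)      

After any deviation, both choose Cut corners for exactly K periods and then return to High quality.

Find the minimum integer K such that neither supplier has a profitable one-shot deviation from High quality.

3

Need Σ_{k=1}^{K} β^k ≥ (52−46)/(46−33) = 0.4615 at β = 1/3.
At K = 2 the sum is 0.4444 < 0.4615; at K = 3 it is 0.4815 ≥ 0.4615.
So the minimum punishment length is K = 3.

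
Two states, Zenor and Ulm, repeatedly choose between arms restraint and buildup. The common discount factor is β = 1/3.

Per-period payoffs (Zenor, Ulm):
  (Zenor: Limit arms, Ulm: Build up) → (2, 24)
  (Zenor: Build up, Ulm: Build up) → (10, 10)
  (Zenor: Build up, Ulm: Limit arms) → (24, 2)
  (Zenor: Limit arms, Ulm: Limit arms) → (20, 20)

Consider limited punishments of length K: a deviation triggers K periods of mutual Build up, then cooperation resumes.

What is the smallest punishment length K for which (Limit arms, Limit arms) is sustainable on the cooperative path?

2

IC: β(1−β^K)/(1−β) ≥ (24−20)/(20−10) = 2/5.
With β = 1/3: need 1 − β^K ≥ 2/5·(1−1/3)/(1/3), i.e. β^K ≤ 0.2000.
Since (1/3)^1 = 0.3333 and (1/3)^2 = 0.1111, the smallest such K is 2.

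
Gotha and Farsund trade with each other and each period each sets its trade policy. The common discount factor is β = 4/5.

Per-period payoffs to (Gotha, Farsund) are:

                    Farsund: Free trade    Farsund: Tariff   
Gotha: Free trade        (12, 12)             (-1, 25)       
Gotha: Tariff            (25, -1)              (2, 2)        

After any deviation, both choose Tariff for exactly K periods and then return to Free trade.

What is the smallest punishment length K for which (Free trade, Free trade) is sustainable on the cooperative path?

2

No profitable deviation requires (12−2)(β+…+β^K) ≥ 25−12, i.e. β+…+β^K ≥ 13/10 ≈ 1.3000.
With β = 4/5, the partial sums are K=1: 0.8000, K=2: 1.4400.
K = 2 is the first length at which the sum reaches 1.3000.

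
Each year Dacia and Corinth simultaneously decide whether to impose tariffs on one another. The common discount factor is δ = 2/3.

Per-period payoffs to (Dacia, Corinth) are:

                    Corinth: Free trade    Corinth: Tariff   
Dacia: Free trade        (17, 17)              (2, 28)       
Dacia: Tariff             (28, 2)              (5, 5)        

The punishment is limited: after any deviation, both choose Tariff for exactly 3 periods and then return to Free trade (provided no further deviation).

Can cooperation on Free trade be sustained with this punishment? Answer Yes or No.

Comparing payoff streams over the 4 periods until play realigns: cooperate → 17(1+δ+…+δ^3); deviate → 28 + 5(δ+…+δ^3).
Cooperation is sustained iff (17−5)(δ+…+δ^3) ≥ 28−17.
δ+…+δ^3 = 2/3·(1−(2/3)^3)/(1−2/3) = 1.4074, and (28−17)/(17−5) = 0.9167.
1.4074 ≥ 0.9167, so cooperation is sustainable.

Yes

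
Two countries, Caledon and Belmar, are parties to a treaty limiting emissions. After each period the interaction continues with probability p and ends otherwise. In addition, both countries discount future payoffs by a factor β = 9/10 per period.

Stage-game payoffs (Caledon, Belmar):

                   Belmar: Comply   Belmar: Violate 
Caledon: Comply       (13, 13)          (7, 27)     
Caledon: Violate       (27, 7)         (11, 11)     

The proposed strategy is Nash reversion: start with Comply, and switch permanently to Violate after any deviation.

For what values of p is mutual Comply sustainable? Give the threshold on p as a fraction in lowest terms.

With continuation probability p and discount β, the effective per-period discount factor is βp.
Grim-trigger IC: βp ≥ (27−13)/(27−11) = 7/8.
So p ≥ (7/8)/(9/10) = 35/36.

35/36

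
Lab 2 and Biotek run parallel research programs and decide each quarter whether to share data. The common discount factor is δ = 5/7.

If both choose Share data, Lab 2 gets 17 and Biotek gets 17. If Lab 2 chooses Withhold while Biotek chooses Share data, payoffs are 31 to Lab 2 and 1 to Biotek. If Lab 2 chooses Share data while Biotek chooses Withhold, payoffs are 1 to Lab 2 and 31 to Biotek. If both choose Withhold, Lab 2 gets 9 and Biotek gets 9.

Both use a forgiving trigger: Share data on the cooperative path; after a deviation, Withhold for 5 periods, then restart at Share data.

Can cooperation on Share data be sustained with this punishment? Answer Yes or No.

Yes

A one-shot deviation gives 31 now, then 9 for 5 periods, then back to 17.
Gain from deviating: (31−17) today; loss: (17−9) in each of the next 5 periods.
No-deviation condition: (17−9)(δ+…+δ^5) ≥ 31−17, i.e. δ+…+δ^5 ≥ 7/4.
At δ = 5/7: δ+…+δ^5 = 2.0352 ≥ 1.7500.
So cooperation is sustainable.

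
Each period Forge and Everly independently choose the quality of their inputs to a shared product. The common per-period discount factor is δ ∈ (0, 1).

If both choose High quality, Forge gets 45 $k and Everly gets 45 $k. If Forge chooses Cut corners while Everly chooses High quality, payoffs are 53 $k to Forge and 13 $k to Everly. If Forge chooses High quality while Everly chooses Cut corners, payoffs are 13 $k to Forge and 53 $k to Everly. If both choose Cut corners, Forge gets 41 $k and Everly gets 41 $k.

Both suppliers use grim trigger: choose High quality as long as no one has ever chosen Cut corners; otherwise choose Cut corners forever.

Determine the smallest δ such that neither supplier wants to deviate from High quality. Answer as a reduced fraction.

2/3

Under grim trigger the critical discount factor is (T−C)/(T−P) with T = 53, C = 45, P = 41.
δ* = (53−45)/(53−41) = 8/12 = 2/3.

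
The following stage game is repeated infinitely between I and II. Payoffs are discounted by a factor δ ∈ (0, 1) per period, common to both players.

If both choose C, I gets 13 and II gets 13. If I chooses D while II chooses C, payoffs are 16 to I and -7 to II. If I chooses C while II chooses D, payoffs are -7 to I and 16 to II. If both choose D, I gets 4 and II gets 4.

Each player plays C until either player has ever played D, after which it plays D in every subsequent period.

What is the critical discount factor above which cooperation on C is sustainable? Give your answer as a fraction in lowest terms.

1/4

13/(1−δ) ≥ 16 + 4δ/(1−δ)
13 ≥ 16 − 12δ
δ ≥ 3/12 = 1/4.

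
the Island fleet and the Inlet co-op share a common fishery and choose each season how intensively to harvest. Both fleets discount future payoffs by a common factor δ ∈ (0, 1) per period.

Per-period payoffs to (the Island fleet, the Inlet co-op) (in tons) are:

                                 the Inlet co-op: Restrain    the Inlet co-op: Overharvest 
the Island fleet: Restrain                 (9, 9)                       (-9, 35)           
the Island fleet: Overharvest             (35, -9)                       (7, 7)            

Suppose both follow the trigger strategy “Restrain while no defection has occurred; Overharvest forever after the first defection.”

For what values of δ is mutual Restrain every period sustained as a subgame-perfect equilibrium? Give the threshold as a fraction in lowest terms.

13/14

One-period gain from deviating is 35 − 9 = 26. The loss is 9 − 7 = 2 in every subsequent period, with present value 2·δ/(1−δ).
Deviation is unprofitable when 2·δ/(1−δ) ≥ 26, i.e. δ/(1−δ) ≥ 13.
Equivalently δ ≥ 26/(26+2) = 13/14.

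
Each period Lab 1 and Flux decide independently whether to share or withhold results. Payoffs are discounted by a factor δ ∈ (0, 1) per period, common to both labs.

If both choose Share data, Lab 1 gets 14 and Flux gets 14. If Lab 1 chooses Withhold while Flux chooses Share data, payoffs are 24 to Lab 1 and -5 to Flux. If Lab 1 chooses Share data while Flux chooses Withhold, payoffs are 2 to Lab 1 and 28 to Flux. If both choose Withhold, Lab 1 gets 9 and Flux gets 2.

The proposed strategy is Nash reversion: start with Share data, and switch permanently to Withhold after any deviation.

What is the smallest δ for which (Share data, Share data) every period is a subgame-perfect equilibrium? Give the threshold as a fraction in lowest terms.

2/3

For Lab 1: deviation gain 24−14 = 10, per-period punishment loss 14−9 = 5. IC gives δ ≥ 10/15 = 2/3.
For Flux: gain 14, loss 12 per period, so δ ≥ 14/26 = 7/13.
The tighter constraint is Lab 1's, so cooperation needs δ ≥ 2/3.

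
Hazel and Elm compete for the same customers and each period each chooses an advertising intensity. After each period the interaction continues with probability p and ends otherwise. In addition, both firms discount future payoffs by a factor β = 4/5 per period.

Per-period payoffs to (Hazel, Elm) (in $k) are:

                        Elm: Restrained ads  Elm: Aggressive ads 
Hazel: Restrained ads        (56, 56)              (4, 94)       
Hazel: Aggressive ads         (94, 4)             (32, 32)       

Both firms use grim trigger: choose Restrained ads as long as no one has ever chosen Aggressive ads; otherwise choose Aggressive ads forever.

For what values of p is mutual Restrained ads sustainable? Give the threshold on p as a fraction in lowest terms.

Expected continuation weight on next period's payoff is β·p = 4/5·p, which plays the role of the discount factor.
Cooperation requires 4/5·p ≥ (94−56)/(94−32) = 19/31, hence p ≥ 95/124.

95/124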